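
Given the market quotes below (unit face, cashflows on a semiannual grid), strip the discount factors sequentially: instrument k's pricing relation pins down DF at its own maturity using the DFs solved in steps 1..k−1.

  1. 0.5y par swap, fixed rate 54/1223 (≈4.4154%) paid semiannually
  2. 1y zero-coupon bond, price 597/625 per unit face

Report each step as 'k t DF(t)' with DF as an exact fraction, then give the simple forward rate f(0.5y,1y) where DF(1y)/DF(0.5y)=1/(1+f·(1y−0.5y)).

1 1/2 1223/1250
2 1 597/625
f(0.5y,1y) = ((1223/1250)/(597/625) − 1)/(1/2) = 29/597 ≈ 4.8576%

step 1 [0.5y] swap r/2=27/1223: DF=(1 − 27/1223·(0))/(1+27/1223) = 1223/1250 ≈ 0.978400
step 2 [1y] zero: DF = P = 597/625 ≈ 0.955200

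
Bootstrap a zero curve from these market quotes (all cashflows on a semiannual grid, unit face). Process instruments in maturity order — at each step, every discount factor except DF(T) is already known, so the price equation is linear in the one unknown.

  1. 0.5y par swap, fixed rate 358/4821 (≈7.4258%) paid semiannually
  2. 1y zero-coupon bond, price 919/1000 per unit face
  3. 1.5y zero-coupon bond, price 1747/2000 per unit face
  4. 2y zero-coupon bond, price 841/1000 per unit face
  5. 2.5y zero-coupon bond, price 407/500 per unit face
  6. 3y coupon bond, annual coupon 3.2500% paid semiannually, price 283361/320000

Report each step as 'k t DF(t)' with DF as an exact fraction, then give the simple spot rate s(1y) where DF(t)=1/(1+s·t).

step 1 [0.5y] swap r/2=179/4821: DF=(1 − 179/4821·(0))/(1+179/4821) = 4821/5000 ≈ 0.964200
step 2 [1y] zero: DF = P = 919/1000 ≈ 0.919000
step 3 [1.5y] zero: DF = P = 1747/2000 ≈ 0.873500
step 4 [2y] zero: DF = P = 841/1000 ≈ 0.841000
step 5 [2.5y] zero: DF = P = 407/500 ≈ 0.814000
step 6 [3y] bond c/2=13/800: DF=(283361/320000 − 13/800·(0.964200+0.919000+0.873500+0.841000+0.814000))/(1+13/800) = 1001/1250 ≈ 0.800800

1 1/2 4821/5000
2 1 919/1000
3 3/2 1747/2000
4 2 841/1000
5 5/2 407/500
6 3 1001/1250
s(1y) = (1/(919/1000) − 1)/(1) = 81/919 ≈ 8.8139%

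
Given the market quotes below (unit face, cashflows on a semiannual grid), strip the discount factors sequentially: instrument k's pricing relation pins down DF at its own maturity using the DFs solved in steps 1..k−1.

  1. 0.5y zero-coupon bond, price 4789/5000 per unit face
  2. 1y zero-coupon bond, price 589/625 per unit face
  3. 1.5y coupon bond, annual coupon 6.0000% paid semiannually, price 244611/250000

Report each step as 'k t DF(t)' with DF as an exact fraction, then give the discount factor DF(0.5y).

1 1/2 4789/5000
2 1 589/625
3 3/2 4473/5000
DF(0.5y) = 4789/5000 ≈ 0.957800

step 1 [0.5y] zero: DF = P = 4789/5000 ≈ 0.957800
step 2 [1y] zero: DF = P = 589/625 ≈ 0.942400
step 3 [1.5y] bond c/2=3/100: DF=(244611/250000 − 3/100·(0.957800+0.942400))/(1+3/100) = 4473/5000 ≈ 0.894600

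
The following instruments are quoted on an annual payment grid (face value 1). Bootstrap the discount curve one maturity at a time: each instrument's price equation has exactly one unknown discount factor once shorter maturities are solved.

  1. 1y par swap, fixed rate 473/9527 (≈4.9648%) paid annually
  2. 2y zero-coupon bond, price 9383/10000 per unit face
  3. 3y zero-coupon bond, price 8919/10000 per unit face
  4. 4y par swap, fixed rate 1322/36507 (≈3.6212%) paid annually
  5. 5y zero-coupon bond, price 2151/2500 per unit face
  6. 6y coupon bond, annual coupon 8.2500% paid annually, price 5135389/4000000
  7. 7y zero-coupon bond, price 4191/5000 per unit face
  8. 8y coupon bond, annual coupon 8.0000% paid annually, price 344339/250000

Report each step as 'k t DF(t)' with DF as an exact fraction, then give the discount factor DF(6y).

step 1 [1y] swap r/1=473/9527: DF=(1 − 473/9527·(0))/(1+473/9527) = 9527/10000 ≈ 0.952700
step 2 [2y] zero: DF = P = 9383/10000 ≈ 0.938300
step 3 [3y] zero: DF = P = 8919/10000 ≈ 0.891900
step 4 [4y] swap r/1=1322/36507: DF=(1 − 1322/36507·(0.952700+0.938300+0.891900))/(1+1322/36507) = 4339/5000 ≈ 0.867800
step 5 [5y] zero: DF = P = 2151/2500 ≈ 0.860400
step 6 [6y] bond c/1=33/400: DF=(5135389/4000000 − 33/400·(0.952700+0.938300+0.891900+0.867800+0.860400))/(1+33/400) = 4211/5000 ≈ 0.842200
step 7 [7y] zero: DF = P = 4191/5000 ≈ 0.838200
step 8 [8y] bond c/1=2/25: DF=(344339/250000 − 2/25·(0.952700+0.938300+0.891900+0.867800+0.860400+0.842200+0.838200))/(1+2/25) = 8167/10000 ≈ 0.816700

1 1 9527/10000
2 2 9383/10000
3 3 8919/10000
4 4 4339/5000
5 5 2151/2500
6 6 4211/5000
7 7 4191/5000
8 8 8167/10000
DF(6y) = 4211/5000 ≈ 0.842200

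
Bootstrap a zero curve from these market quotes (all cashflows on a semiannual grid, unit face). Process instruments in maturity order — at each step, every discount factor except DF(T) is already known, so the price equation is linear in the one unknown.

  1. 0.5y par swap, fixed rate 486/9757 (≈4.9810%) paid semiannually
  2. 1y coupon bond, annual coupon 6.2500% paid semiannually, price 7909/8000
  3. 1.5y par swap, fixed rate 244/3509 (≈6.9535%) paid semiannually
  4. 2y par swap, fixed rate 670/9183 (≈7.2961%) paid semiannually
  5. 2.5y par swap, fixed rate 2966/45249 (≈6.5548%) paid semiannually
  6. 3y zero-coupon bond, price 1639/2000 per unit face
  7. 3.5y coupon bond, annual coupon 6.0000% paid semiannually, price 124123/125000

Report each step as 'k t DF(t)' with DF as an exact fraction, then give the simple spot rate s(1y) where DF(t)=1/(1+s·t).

1 1/2 9757/10000
2 1 9291/10000
3 3/2 564/625
4 2 433/500
5 5/2 8517/10000
6 3 1639/2000
7 7/2 2021/2500
s(1y) = (1/(9291/10000) − 1)/(1) = 709/9291 ≈ 7.6310%

step 1 [0.5y] swap r/2=243/9757: DF=(1 − 243/9757·(0))/(1+243/9757) = 9757/10000 ≈ 0.975700
step 2 [1y] bond c/2=1/32: DF=(7909/8000 − 1/32·(0.975700))/(1+1/32) = 9291/10000 ≈ 0.929100
step 3 [1.5y] swap r/2=122/3509: DF=(1 − 122/3509·(0.975700+0.929100))/(1+122/3509) = 564/625 ≈ 0.902400
step 4 [2y] swap r/2=335/9183: DF=(1 − 335/9183·(0.975700+0.929100+0.902400))/(1+335/9183) = 433/500 ≈ 0.866000
step 5 [2.5y] swap r/2=1483/45249: DF=(1 − 1483/45249·(0.975700+0.929100+0.902400+0.866000))/(1+1483/45249) = 8517/10000 ≈ 0.851700
step 6 [3y] zero: DF = P = 1639/2000 ≈ 0.819500
step 7 [3.5y] bond c/2=3/100: DF=(124123/125000 − 3/100·(0.975700+0.929100+0.902400+0.866000+0.851700+0.819500))/(1+3/100) = 2021/2500 ≈ 0.808400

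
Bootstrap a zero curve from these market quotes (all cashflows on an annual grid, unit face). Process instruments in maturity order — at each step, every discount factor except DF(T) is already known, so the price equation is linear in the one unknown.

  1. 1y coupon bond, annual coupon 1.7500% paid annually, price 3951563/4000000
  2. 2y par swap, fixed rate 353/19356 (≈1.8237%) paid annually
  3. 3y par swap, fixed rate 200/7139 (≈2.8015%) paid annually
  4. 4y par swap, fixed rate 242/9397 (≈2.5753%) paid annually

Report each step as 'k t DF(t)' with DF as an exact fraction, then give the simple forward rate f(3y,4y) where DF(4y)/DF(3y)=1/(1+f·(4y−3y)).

1 1 9709/10000
2 2 9647/10000
3 3 23/25
4 4 1129/1250
f(3y,4y) = ((23/25)/(1129/1250) − 1)/(1) = 21/1129 ≈ 1.8601%

step 1 [1y] bond c/1=7/400: DF=(3951563/4000000 − 7/400·(0))/(1+7/400) = 9709/10000 ≈ 0.970900
step 2 [2y] swap r/1=353/19356: DF=(1 − 353/19356·(0.970900))/(1+353/19356) = 9647/10000 ≈ 0.964700
step 3 [3y] swap r/1=200/7139: DF=(1 − 200/7139·(0.970900+0.964700))/(1+200/7139) = 23/25 ≈ 0.920000
step 4 [4y] swap r/1=242/9397: DF=(1 − 242/9397·(0.970900+0.964700+0.920000))/(1+242/9397) = 1129/1250 ≈ 0.903200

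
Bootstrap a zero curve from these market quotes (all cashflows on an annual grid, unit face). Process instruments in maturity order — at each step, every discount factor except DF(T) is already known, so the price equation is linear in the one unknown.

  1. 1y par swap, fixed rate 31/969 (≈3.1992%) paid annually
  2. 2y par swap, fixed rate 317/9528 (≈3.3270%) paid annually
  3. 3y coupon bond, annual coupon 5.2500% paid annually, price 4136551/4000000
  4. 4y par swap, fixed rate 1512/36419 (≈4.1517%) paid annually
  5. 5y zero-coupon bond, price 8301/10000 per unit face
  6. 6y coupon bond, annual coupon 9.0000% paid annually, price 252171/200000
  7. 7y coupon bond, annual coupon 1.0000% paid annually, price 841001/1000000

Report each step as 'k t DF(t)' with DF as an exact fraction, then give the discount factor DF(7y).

1 1 969/1000
2 2 4683/5000
3 3 71/80
4 4 1061/1250
5 5 8301/10000
6 6 63/80
7 7 3903/5000
DF(7y) = 3903/5000 ≈ 0.780600

step 1 [1y] swap r/1=31/969: DF=(1 − 31/969·(0))/(1+31/969) = 969/1000 ≈ 0.969000
step 2 [2y] swap r/1=317/9528: DF=(1 − 317/9528·(0.969000))/(1+317/9528) = 4683/5000 ≈ 0.936600
step 3 [3y] bond c/1=21/400: DF=(4136551/4000000 − 21/400·(0.969000+0.936600))/(1+21/400) = 71/80 ≈ 0.887500
step 4 [4y] swap r/1=1512/36419: DF=(1 − 1512/36419·(0.969000+0.936600+0.887500))/(1+1512/36419) = 1061/1250 ≈ 0.848800
step 5 [5y] zero: DF = P = 8301/10000 ≈ 0.830100
step 6 [6y] bond c/1=9/100: DF=(252171/200000 − 9/100·(0.969000+0.936600+0.887500+0.848800+0.830100))/(1+9/100) = 63/80 ≈ 0.787500
step 7 [7y] bond c/1=1/100: DF=(841001/1000000 − 1/100·(0.969000+0.936600+0.887500+0.848800+0.830100+0.787500))/(1+1/100) = 3903/5000 ≈ 0.780600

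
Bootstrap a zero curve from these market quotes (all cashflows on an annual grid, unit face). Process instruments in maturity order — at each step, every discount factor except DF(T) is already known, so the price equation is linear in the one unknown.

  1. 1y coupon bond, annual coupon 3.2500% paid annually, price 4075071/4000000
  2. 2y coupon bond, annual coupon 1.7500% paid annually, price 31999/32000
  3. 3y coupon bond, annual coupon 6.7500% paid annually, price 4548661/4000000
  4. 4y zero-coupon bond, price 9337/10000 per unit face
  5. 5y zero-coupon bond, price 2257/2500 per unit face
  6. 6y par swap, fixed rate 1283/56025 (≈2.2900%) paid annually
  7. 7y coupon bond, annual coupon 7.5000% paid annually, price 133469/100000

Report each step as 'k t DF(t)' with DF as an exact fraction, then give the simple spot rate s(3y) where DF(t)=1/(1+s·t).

1 1 9867/10000
2 2 4829/5000
3 3 4709/5000
4 4 9337/10000
5 5 2257/2500
6 6 8717/10000
7 7 8507/10000
s(3y) = (1/(4709/5000) − 1)/(3) = 97/4709 ≈ 2.0599%

step 1 [1y] bond c/1=13/400: DF=(4075071/4000000 − 13/400·(0))/(1+13/400) = 9867/10000 ≈ 0.986700
step 2 [2y] bond c/1=7/400: DF=(31999/32000 − 7/400·(0.986700))/(1+7/400) = 4829/5000 ≈ 0.965800
step 3 [3y] bond c/1=27/400: DF=(4548661/4000000 − 27/400·(0.986700+0.965800))/(1+27/400) = 4709/5000 ≈ 0.941800
step 4 [4y] zero: DF = P = 9337/10000 ≈ 0.933700
step 5 [5y] zero: DF = P = 2257/2500 ≈ 0.902800
step 6 [6y] swap r/1=1283/56025: DF=(1 − 1283/56025·(0.986700+0.965800+0.941800+0.933700+0.902800))/(1+1283/56025) = 8717/10000 ≈ 0.871700
step 7 [7y] bond c/1=3/40: DF=(133469/100000 − 3/40·(0.986700+0.965800+0.941800+0.933700+0.902800+0.871700))/(1+3/40) = 8507/10000 ≈ 0.850700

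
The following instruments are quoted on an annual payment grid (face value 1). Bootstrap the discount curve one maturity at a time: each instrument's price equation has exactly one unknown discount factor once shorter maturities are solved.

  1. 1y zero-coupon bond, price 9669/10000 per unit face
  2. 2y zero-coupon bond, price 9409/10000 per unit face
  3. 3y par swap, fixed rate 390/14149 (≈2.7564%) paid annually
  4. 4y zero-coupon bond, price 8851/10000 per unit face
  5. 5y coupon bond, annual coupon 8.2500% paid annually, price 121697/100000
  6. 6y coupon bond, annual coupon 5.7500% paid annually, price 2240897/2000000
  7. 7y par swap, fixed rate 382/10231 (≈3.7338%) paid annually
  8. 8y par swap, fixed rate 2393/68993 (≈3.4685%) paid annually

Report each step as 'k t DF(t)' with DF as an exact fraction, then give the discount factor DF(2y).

1 1 9669/10000
2 2 9409/10000
3 3 461/500
4 4 8851/10000
5 5 8411/10000
6 6 4059/5000
7 7 1927/2500
8 8 7607/10000
DF(2y) = 9409/10000 ≈ 0.940900

step 1 [1y] zero: DF = P = 9669/10000 ≈ 0.966900
step 2 [2y] zero: DF = P = 9409/10000 ≈ 0.940900
step 3 [3y] swap r/1=390/14149: DF=(1 − 390/14149·(0.966900+0.940900))/(1+390/14149) = 461/500 ≈ 0.922000
step 4 [4y] zero: DF = P = 8851/10000 ≈ 0.885100
step 5 [5y] bond c/1=33/400: DF=(121697/100000 − 33/400·(0.966900+0.940900+0.922000+0.885100))/(1+33/400) = 8411/10000 ≈ 0.841100
step 6 [6y] bond c/1=23/400: DF=(2240897/2000000 − 23/400·(0.966900+0.940900+0.922000+0.885100+0.841100))/(1+23/400) = 4059/5000 ≈ 0.811800
step 7 [7y] swap r/1=382/10231: DF=(1 − 382/10231·(0.966900+0.940900+0.922000+0.885100+0.841100+0.811800))/(1+382/10231) = 1927/2500 ≈ 0.770800
step 8 [8y] swap r/1=2393/68993: DF=(1 − 2393/68993·(0.966900+0.940900+0.922000+0.885100+0.841100+0.811800+0.770800))/(1+2393/68993) = 7607/10000 ≈ 0.760700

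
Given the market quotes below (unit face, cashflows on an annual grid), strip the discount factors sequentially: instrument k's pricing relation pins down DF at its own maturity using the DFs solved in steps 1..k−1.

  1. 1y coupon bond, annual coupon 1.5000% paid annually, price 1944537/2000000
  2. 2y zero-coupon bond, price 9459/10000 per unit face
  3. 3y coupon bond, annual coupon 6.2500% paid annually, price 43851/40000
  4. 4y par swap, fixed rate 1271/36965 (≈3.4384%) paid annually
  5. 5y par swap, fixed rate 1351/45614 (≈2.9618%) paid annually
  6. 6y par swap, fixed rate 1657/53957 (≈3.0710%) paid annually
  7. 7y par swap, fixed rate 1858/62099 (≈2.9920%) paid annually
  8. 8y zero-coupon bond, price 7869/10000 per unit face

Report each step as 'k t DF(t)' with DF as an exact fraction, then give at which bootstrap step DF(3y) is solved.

step 1 [1y] bond c/1=3/200: DF=(1944537/2000000 − 3/200·(0))/(1+3/200) = 9579/10000 ≈ 0.957900
step 2 [2y] zero: DF = P = 9459/10000 ≈ 0.945900
step 3 [3y] bond c/1=1/16: DF=(43851/40000 − 1/16·(0.957900+0.945900))/(1+1/16) = 4599/5000 ≈ 0.919800
step 4 [4y] swap r/1=1271/36965: DF=(1 − 1271/36965·(0.957900+0.945900+0.919800))/(1+1271/36965) = 8729/10000 ≈ 0.872900
step 5 [5y] swap r/1=1351/45614: DF=(1 − 1351/45614·(0.957900+0.945900+0.919800+0.872900))/(1+1351/45614) = 8649/10000 ≈ 0.864900
step 6 [6y] swap r/1=1657/53957: DF=(1 − 1657/53957·(0.957900+0.945900+0.919800+0.872900+0.864900))/(1+1657/53957) = 8343/10000 ≈ 0.834300
step 7 [7y] swap r/1=1858/62099: DF=(1 − 1858/62099·(0.957900+0.945900+0.919800+0.872900+0.864900+0.834300))/(1+1858/62099) = 4071/5000 ≈ 0.814200
step 8 [8y] zero: DF = P = 7869/10000 ≈ 0.786900

1 1 9579/10000
2 2 9459/10000
3 3 4599/5000
4 4 8729/10000
5 5 8649/10000
6 6 8343/10000
7 7 4071/5000
8 8 7869/10000
DF(3y) is solved at step 3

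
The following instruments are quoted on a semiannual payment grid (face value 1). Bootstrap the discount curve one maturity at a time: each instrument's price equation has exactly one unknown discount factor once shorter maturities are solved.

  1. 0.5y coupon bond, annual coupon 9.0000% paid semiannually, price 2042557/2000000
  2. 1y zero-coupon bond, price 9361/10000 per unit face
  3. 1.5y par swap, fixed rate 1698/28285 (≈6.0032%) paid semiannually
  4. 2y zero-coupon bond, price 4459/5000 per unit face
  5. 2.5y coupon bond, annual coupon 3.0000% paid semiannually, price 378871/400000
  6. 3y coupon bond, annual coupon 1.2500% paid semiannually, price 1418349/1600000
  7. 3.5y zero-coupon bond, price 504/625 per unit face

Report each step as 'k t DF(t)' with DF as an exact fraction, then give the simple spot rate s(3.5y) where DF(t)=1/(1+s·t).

step 1 [0.5y] bond c/2=9/200: DF=(2042557/2000000 − 9/200·(0))/(1+9/200) = 9773/10000 ≈ 0.977300
step 2 [1y] zero: DF = P = 9361/10000 ≈ 0.936100
step 3 [1.5y] swap r/2=849/28285: DF=(1 − 849/28285·(0.977300+0.936100))/(1+849/28285) = 9151/10000 ≈ 0.915100
step 4 [2y] zero: DF = P = 4459/5000 ≈ 0.891800
step 5 [2.5y] bond c/2=3/200: DF=(378871/400000 − 3/200·(0.977300+0.936100+0.915100+0.891800))/(1+3/200) = 4391/5000 ≈ 0.878200
step 6 [3y] bond c/2=1/160: DF=(1418349/1600000 − 1/160·(0.977300+0.936100+0.915100+0.891800+0.878200))/(1+1/160) = 2131/2500 ≈ 0.852400
step 7 [3.5y] zero: DF = P = 504/625 ≈ 0.806400

1 1/2 9773/10000
2 1 9361/10000
3 3/2 9151/10000
4 2 4459/5000
5 5/2 4391/5000
6 3 2131/2500
7 7/2 504/625
s(3.5y) = (1/(504/625) − 1)/(7/2) = 121/1764 ≈ 6.8594%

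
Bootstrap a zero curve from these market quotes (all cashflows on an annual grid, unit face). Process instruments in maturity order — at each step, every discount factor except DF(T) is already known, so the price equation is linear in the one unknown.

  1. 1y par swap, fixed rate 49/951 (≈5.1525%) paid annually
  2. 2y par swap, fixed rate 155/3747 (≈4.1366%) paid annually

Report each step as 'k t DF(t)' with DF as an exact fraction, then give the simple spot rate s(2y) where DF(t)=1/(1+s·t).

step 1 [1y] swap r/1=49/951: DF=(1 − 49/951·(0))/(1+49/951) = 951/1000 ≈ 0.951000
step 2 [2y] swap r/1=155/3747: DF=(1 − 155/3747·(0.951000))/(1+155/3747) = 369/400 ≈ 0.922500

1 1 951/1000
2 2 369/400
s(2y) = (1/(369/400) − 1)/(2) = 31/738 ≈ 4.2005%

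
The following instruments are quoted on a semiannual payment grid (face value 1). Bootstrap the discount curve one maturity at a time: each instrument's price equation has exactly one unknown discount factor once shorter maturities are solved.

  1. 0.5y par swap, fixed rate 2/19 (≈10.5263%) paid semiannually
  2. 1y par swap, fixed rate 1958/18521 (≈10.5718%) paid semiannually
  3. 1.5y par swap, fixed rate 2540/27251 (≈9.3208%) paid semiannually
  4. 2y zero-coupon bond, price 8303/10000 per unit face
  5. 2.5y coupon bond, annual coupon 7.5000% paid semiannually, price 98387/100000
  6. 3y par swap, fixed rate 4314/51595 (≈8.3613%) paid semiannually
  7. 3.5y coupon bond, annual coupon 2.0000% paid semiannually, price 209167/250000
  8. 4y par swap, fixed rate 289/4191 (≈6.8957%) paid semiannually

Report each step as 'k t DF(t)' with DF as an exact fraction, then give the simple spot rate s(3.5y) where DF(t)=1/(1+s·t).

step 1 [0.5y] swap r/2=1/19: DF=(1 − 1/19·(0))/(1+1/19) = 19/20 ≈ 0.950000
step 2 [1y] swap r/2=979/18521: DF=(1 − 979/18521·(0.950000))/(1+979/18521) = 9021/10000 ≈ 0.902100
step 3 [1.5y] swap r/2=1270/27251: DF=(1 − 1270/27251·(0.950000+0.902100))/(1+1270/27251) = 873/1000 ≈ 0.873000
step 4 [2y] zero: DF = P = 8303/10000 ≈ 0.830300
step 5 [2.5y] bond c/2=3/80: DF=(98387/100000 − 3/80·(0.950000+0.902100+0.873000+0.830300))/(1+3/80) = 4099/5000 ≈ 0.819800
step 6 [3y] swap r/2=2157/51595: DF=(1 − 2157/51595·(0.950000+0.902100+0.873000+0.830300+0.819800))/(1+2157/51595) = 7843/10000 ≈ 0.784300
step 7 [3.5y] bond c/2=1/100: DF=(209167/250000 − 1/100·(0.950000+0.902100+0.873000+0.830300+0.819800+0.784300))/(1+1/100) = 7773/10000 ≈ 0.777300
step 8 [4y] swap r/2=289/8382: DF=(1 − 289/8382·(0.950000+0.902100+0.873000+0.830300+0.819800+0.784300+0.777300))/(1+289/8382) = 961/1250 ≈ 0.768800

1 1/2 19/20
2 1 9021/10000
3 3/2 873/1000
4 2 8303/10000
5 5/2 4099/5000
6 3 7843/10000
7 7/2 7773/10000
8 4 961/1250
s(3.5y) = (1/(7773/10000) − 1)/(7/2) = 4454/54411 ≈ 8.1858%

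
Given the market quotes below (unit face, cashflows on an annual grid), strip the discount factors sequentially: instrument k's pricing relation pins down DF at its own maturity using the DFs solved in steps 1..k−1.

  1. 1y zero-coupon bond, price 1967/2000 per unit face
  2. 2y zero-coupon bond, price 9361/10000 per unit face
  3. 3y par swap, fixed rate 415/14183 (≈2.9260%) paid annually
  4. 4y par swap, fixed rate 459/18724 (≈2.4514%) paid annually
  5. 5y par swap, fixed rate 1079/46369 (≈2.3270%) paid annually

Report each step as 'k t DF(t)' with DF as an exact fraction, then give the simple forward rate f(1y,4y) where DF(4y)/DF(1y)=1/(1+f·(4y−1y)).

1 1 1967/2000
2 2 9361/10000
3 3 917/1000
4 4 4541/5000
5 5 8921/10000
f(1y,4y) = ((1967/2000)/(4541/5000) − 1)/(3) = 251/9082 ≈ 2.7637%

step 1 [1y] zero: DF = P = 1967/2000 ≈ 0.983500
step 2 [2y] zero: DF = P = 9361/10000 ≈ 0.936100
step 3 [3y] swap r/1=415/14183: DF=(1 − 415/14183·(0.983500+0.936100))/(1+415/14183) = 917/1000 ≈ 0.917000
step 4 [4y] swap r/1=459/18724: DF=(1 − 459/18724·(0.983500+0.936100+0.917000))/(1+459/18724) = 4541/5000 ≈ 0.908200
step 5 [5y] swap r/1=1079/46369: DF=(1 − 1079/46369·(0.983500+0.936100+0.917000+0.908200))/(1+1079/46369) = 8921/10000 ≈ 0.892100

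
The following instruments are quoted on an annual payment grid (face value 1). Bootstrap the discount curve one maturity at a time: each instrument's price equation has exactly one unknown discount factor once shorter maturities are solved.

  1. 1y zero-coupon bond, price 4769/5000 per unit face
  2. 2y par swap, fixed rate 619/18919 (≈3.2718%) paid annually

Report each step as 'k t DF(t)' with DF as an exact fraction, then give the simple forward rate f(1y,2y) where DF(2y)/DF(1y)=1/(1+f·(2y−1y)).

1 1 4769/5000
2 2 9381/10000
f(1y,2y) = ((4769/5000)/(9381/10000) − 1)/(1) = 157/9381 ≈ 1.6736%

step 1 [1y] zero: DF = P = 4769/5000 ≈ 0.953800
step 2 [2y] swap r/1=619/18919: DF=(1 − 619/18919·(0.953800))/(1+619/18919) = 9381/10000 ≈ 0.938100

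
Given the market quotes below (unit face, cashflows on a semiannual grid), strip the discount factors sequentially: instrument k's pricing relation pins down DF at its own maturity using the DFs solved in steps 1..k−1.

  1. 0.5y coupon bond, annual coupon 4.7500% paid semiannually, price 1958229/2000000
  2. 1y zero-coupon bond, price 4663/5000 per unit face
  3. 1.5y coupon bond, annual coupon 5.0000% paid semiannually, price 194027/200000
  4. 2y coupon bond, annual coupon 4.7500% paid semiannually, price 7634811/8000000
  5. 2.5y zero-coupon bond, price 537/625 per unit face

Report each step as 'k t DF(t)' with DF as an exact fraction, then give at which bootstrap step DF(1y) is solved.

step 1 [0.5y] bond c/2=19/800: DF=(1958229/2000000 − 19/800·(0))/(1+19/800) = 2391/2500 ≈ 0.956400
step 2 [1y] zero: DF = P = 4663/5000 ≈ 0.932600
step 3 [1.5y] bond c/2=1/40: DF=(194027/200000 − 1/40·(0.956400+0.932600))/(1+1/40) = 2251/2500 ≈ 0.900400
step 4 [2y] bond c/2=19/800: DF=(7634811/8000000 − 19/800·(0.956400+0.932600+0.900400))/(1+19/800) = 347/400 ≈ 0.867500
step 5 [2.5y] zero: DF = P = 537/625 ≈ 0.859200

1 1/2 2391/2500
2 1 4663/5000
3 3/2 2251/2500
4 2 347/400
5 5/2 537/625
DF(1y) is solved at step 2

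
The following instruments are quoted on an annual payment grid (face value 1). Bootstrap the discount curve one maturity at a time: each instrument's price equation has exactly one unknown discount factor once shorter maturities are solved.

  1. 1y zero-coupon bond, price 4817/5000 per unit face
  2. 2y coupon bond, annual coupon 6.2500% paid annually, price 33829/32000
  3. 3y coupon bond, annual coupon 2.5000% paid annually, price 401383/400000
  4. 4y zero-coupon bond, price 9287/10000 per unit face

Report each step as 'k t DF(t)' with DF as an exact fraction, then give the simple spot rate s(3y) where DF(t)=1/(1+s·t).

1 1 4817/5000
2 2 9383/10000
3 3 4663/5000
4 4 9287/10000
s(3y) = (1/(4663/5000) − 1)/(3) = 337/13989 ≈ 2.4090%

step 1 [1y] zero: DF = P = 4817/5000 ≈ 0.963400
step 2 [2y] bond c/1=1/16: DF=(33829/32000 − 1/16·(0.963400))/(1+1/16) = 9383/10000 ≈ 0.938300
step 3 [3y] bond c/1=1/40: DF=(401383/400000 − 1/40·(0.963400+0.938300))/(1+1/40) = 4663/5000 ≈ 0.932600
step 4 [4y] zero: DF = P = 9287/10000 ≈ 0.928700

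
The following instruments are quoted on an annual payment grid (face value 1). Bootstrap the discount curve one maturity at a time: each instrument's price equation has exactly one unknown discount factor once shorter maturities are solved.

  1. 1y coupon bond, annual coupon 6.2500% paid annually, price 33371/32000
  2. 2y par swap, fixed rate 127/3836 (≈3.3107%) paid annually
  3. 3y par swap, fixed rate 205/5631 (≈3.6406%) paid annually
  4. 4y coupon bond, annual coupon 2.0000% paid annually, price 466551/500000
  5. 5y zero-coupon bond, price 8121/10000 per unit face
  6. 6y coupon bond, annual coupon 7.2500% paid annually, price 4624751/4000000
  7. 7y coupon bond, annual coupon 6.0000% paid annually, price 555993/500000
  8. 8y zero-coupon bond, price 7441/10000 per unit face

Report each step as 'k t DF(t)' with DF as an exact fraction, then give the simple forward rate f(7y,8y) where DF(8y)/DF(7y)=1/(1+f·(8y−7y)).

1 1 1963/2000
2 2 1873/2000
3 3 359/400
4 4 2149/2500
5 5 8121/10000
6 6 7747/10000
7 7 939/1250
8 8 7441/10000
f(7y,8y) = ((939/1250)/(7441/10000) − 1)/(1) = 71/7441 ≈ 0.9542%

step 1 [1y] bond c/1=1/16: DF=(33371/32000 − 1/16·(0))/(1+1/16) = 1963/2000 ≈ 0.981500
step 2 [2y] swap r/1=127/3836: DF=(1 − 127/3836·(0.981500))/(1+127/3836) = 1873/2000 ≈ 0.936500
step 3 [3y] swap r/1=205/5631: DF=(1 − 205/5631·(0.981500+0.936500))/(1+205/5631) = 359/400 ≈ 0.897500
step 4 [4y] bond c/1=1/50: DF=(466551/500000 − 1/50·(0.981500+0.936500+0.897500))/(1+1/50) = 2149/2500 ≈ 0.859600
step 5 [5y] zero: DF = P = 8121/10000 ≈ 0.812100
step 6 [6y] bond c/1=29/400: DF=(4624751/4000000 − 29/400·(0.981500+0.936500+0.897500+0.859600+0.812100))/(1+29/400) = 7747/10000 ≈ 0.774700
step 7 [7y] bond c/1=3/50: DF=(555993/500000 − 3/50·(0.981500+0.936500+0.897500+0.859600+0.812100+0.774700))/(1+3/50) = 939/1250 ≈ 0.751200
step 8 [8y] zero: DF = P = 7441/10000 ≈ 0.744100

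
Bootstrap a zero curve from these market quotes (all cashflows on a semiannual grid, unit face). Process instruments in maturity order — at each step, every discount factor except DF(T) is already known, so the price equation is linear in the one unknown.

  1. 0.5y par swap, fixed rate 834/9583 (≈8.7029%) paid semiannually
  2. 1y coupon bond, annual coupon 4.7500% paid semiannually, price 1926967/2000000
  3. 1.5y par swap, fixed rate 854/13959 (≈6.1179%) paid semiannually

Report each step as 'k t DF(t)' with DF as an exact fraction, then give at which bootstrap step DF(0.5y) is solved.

step 1 [0.5y] swap r/2=417/9583: DF=(1 − 417/9583·(0))/(1+417/9583) = 9583/10000 ≈ 0.958300
step 2 [1y] bond c/2=19/800: DF=(1926967/2000000 − 19/800·(0.958300))/(1+19/800) = 9189/10000 ≈ 0.918900
step 3 [1.5y] swap r/2=427/13959: DF=(1 − 427/13959·(0.958300+0.918900))/(1+427/13959) = 4573/5000 ≈ 0.914600

1 1/2 9583/10000
2 1 9189/10000
3 3/2 4573/5000
DF(0.5y) is solved at step 1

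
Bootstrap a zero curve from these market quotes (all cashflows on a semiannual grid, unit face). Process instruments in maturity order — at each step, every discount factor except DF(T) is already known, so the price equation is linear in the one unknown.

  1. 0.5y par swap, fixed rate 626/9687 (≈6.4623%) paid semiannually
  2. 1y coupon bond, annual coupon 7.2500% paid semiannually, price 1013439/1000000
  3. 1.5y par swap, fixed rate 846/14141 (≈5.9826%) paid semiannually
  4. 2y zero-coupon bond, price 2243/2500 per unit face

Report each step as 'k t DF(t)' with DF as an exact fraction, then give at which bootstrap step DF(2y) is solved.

step 1 [0.5y] swap r/2=313/9687: DF=(1 − 313/9687·(0))/(1+313/9687) = 9687/10000 ≈ 0.968700
step 2 [1y] bond c/2=29/800: DF=(1013439/1000000 − 29/800·(0.968700))/(1+29/800) = 9441/10000 ≈ 0.944100
step 3 [1.5y] swap r/2=423/14141: DF=(1 − 423/14141·(0.968700+0.944100))/(1+423/14141) = 4577/5000 ≈ 0.915400
step 4 [2y] zero: DF = P = 2243/2500 ≈ 0.897200

1 1/2 9687/10000
2 1 9441/10000
3 3/2 4577/5000
4 2 2243/2500
DF(2y) is solved at step 4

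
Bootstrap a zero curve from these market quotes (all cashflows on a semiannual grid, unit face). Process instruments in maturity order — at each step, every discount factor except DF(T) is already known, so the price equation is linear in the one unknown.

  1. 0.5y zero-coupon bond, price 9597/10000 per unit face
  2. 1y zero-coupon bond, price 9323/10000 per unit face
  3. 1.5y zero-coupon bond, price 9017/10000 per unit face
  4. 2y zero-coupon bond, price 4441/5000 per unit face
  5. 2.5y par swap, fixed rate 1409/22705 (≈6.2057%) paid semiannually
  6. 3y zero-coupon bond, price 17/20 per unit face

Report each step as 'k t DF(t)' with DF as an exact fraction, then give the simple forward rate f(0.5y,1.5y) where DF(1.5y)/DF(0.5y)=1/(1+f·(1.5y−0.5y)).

step 1 [0.5y] zero: DF = P = 9597/10000 ≈ 0.959700
step 2 [1y] zero: DF = P = 9323/10000 ≈ 0.932300
step 3 [1.5y] zero: DF = P = 9017/10000 ≈ 0.901700
step 4 [2y] zero: DF = P = 4441/5000 ≈ 0.888200
step 5 [2.5y] swap r/2=1409/45410: DF=(1 − 1409/45410·(0.959700+0.932300+0.901700+0.888200))/(1+1409/45410) = 8591/10000 ≈ 0.859100
step 6 [3y] zero: DF = P = 17/20 ≈ 0.850000

1 1/2 9597/10000
2 1 9323/10000
3 3/2 9017/10000
4 2 4441/5000
5 5/2 8591/10000
6 3 17/20
f(0.5y,1.5y) = ((9597/10000)/(9017/10000) − 1)/(1) = 580/9017 ≈ 6.4323%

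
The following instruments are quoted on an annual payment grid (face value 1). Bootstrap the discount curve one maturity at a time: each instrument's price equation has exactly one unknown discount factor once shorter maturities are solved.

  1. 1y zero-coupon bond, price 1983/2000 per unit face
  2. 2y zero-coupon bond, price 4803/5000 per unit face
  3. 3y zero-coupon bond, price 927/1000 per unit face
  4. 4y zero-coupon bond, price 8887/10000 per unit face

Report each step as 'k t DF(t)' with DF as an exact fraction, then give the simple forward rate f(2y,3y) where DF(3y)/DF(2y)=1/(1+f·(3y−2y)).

step 1 [1y] zero: DF = P = 1983/2000 ≈ 0.991500
step 2 [2y] zero: DF = P = 4803/5000 ≈ 0.960600
step 3 [3y] zero: DF = P = 927/1000 ≈ 0.927000
step 4 [4y] zero: DF = P = 8887/10000 ≈ 0.888700

1 1 1983/2000
2 2 4803/5000
3 3 927/1000
4 4 8887/10000
f(2y,3y) = ((4803/5000)/(927/1000) − 1)/(1) = 56/1545 ≈ 3.6246%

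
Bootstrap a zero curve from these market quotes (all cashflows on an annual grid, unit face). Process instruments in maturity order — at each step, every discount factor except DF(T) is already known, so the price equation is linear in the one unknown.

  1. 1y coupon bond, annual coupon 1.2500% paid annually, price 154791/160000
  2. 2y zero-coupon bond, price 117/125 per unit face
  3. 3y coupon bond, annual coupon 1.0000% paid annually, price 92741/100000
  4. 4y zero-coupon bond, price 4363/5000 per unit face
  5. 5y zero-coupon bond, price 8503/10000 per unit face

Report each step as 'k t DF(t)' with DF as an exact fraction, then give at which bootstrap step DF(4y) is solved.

1 1 1911/2000
2 2 117/125
3 3 1799/2000
4 4 4363/5000
5 5 8503/10000
DF(4y) is solved at step 4

step 1 [1y] bond c/1=1/80: DF=(154791/160000 − 1/80·(0))/(1+1/80) = 1911/2000 ≈ 0.955500
step 2 [2y] zero: DF = P = 117/125 ≈ 0.936000
step 3 [3y] bond c/1=1/100: DF=(92741/100000 − 1/100·(0.955500+0.936000))/(1+1/100) = 1799/2000 ≈ 0.899500
step 4 [4y] zero: DF = P = 4363/5000 ≈ 0.872600
step 5 [5y] zero: DF = P = 8503/10000 ≈ 0.850300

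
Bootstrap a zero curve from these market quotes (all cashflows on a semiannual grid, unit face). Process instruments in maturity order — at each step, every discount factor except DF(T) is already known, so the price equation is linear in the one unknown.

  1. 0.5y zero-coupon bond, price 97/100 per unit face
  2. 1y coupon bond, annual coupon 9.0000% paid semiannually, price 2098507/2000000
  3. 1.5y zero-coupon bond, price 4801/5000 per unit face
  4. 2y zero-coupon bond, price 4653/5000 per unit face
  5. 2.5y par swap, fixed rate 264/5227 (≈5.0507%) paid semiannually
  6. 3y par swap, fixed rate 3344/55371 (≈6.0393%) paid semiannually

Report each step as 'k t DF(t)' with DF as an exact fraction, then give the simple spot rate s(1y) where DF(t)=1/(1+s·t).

step 1 [0.5y] zero: DF = P = 97/100 ≈ 0.970000
step 2 [1y] bond c/2=9/200: DF=(2098507/2000000 − 9/200·(0.970000))/(1+9/200) = 9623/10000 ≈ 0.962300
step 3 [1.5y] zero: DF = P = 4801/5000 ≈ 0.960200
step 4 [2y] zero: DF = P = 4653/5000 ≈ 0.930600
step 5 [2.5y] swap r/2=132/5227: DF=(1 − 132/5227·(0.970000+0.962300+0.960200+0.930600))/(1+132/5227) = 2203/2500 ≈ 0.881200
step 6 [3y] swap r/2=1672/55371: DF=(1 − 1672/55371·(0.970000+0.962300+0.960200+0.930600+0.881200))/(1+1672/55371) = 1041/1250 ≈ 0.832800

1 1/2 97/100
2 1 9623/10000
3 3/2 4801/5000
4 2 4653/5000
5 5/2 2203/2500
6 3 1041/1250
s(1y) = (1/(9623/10000) − 1)/(1) = 377/9623 ≈ 3.9177%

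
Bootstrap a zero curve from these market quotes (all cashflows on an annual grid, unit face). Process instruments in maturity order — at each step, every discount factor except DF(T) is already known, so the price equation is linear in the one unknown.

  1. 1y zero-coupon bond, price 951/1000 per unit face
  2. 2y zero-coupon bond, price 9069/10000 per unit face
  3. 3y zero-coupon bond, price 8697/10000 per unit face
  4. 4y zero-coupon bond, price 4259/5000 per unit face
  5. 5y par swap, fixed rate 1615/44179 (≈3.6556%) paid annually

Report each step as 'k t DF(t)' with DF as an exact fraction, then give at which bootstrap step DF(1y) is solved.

1 1 951/1000
2 2 9069/10000
3 3 8697/10000
4 4 4259/5000
5 5 1677/2000
DF(1y) is solved at step 1

step 1 [1y] zero: DF = P = 951/1000 ≈ 0.951000
step 2 [2y] zero: DF = P = 9069/10000 ≈ 0.906900
step 3 [3y] zero: DF = P = 8697/10000 ≈ 0.869700
step 4 [4y] zero: DF = P = 4259/5000 ≈ 0.851800
step 5 [5y] swap r/1=1615/44179: DF=(1 − 1615/44179·(0.951000+0.906900+0.869700+0.851800))/(1+1615/44179) = 1677/2000 ≈ 0.838500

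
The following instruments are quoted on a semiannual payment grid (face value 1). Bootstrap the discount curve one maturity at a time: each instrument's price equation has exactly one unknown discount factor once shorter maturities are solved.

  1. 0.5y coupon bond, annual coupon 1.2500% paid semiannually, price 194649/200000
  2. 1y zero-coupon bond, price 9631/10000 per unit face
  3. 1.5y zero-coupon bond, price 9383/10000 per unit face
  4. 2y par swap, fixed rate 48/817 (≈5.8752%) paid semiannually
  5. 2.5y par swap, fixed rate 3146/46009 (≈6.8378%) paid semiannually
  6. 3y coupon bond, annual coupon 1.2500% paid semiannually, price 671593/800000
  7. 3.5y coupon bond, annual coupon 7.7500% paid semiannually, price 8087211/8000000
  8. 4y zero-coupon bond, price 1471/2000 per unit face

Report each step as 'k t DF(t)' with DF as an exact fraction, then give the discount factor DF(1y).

step 1 [0.5y] bond c/2=1/160: DF=(194649/200000 − 1/160·(0))/(1+1/160) = 1209/1250 ≈ 0.967200
step 2 [1y] zero: DF = P = 9631/10000 ≈ 0.963100
step 3 [1.5y] zero: DF = P = 9383/10000 ≈ 0.938300
step 4 [2y] swap r/2=24/817: DF=(1 − 24/817·(0.967200+0.963100+0.938300))/(1+24/817) = 556/625 ≈ 0.889600
step 5 [2.5y] swap r/2=1573/46009: DF=(1 − 1573/46009·(0.967200+0.963100+0.938300+0.889600))/(1+1573/46009) = 8427/10000 ≈ 0.842700
step 6 [3y] bond c/2=1/160: DF=(671593/800000 − 1/160·(0.967200+0.963100+0.938300+0.889600+0.842700))/(1+1/160) = 8057/10000 ≈ 0.805700
step 7 [3.5y] bond c/2=31/800: DF=(8087211/8000000 − 31/800·(0.967200+0.963100+0.938300+0.889600+0.842700+0.805700))/(1+31/800) = 1543/2000 ≈ 0.771500
step 8 [4y] zero: DF = P = 1471/2000 ≈ 0.735500

1 1/2 1209/1250
2 1 9631/10000
3 3/2 9383/10000
4 2 556/625
5 5/2 8427/10000
6 3 8057/10000
7 7/2 1543/2000
8 4 1471/2000
DF(1y) = 9631/10000 ≈ 0.963100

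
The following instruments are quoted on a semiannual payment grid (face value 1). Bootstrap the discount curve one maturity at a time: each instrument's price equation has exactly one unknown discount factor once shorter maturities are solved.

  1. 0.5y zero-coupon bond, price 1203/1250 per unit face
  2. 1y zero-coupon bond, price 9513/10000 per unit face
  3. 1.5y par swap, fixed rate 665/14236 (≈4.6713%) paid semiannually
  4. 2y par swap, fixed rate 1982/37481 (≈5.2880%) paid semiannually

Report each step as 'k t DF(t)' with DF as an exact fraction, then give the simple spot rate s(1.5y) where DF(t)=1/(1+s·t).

1 1/2 1203/1250
2 1 9513/10000
3 3/2 1867/2000
4 2 9009/10000
s(1.5y) = (1/(1867/2000) − 1)/(3/2) = 266/5601 ≈ 4.7492%

step 1 [0.5y] zero: DF = P = 1203/1250 ≈ 0.962400
step 2 [1y] zero: DF = P = 9513/10000 ≈ 0.951300
step 3 [1.5y] swap r/2=665/28472: DF=(1 − 665/28472·(0.962400+0.951300))/(1+665/28472) = 1867/2000 ≈ 0.933500
step 4 [2y] swap r/2=991/37481: DF=(1 − 991/37481·(0.962400+0.951300+0.933500))/(1+991/37481) = 9009/10000 ≈ 0.900900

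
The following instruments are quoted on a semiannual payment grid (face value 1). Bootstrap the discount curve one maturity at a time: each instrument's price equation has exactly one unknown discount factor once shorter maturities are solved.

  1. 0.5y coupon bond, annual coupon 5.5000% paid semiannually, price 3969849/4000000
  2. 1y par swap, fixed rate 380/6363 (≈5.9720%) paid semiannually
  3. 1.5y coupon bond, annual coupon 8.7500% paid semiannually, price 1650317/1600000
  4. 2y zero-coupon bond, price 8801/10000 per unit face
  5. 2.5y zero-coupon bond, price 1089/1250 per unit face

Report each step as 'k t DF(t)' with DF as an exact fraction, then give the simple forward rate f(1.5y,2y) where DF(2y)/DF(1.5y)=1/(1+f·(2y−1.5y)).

step 1 [0.5y] bond c/2=11/400: DF=(3969849/4000000 − 11/400·(0))/(1+11/400) = 9659/10000 ≈ 0.965900
step 2 [1y] swap r/2=190/6363: DF=(1 − 190/6363·(0.965900))/(1+190/6363) = 943/1000 ≈ 0.943000
step 3 [1.5y] bond c/2=7/160: DF=(1650317/1600000 − 7/160·(0.965900+0.943000))/(1+7/160) = 4541/5000 ≈ 0.908200
step 4 [2y] zero: DF = P = 8801/10000 ≈ 0.880100
step 5 [2.5y] zero: DF = P = 1089/1250 ≈ 0.871200

1 1/2 9659/10000
2 1 943/1000
3 3/2 4541/5000
4 2 8801/10000
5 5/2 1089/1250
f(1.5y,2y) = ((4541/5000)/(8801/10000) − 1)/(1/2) = 562/8801 ≈ 6.3856%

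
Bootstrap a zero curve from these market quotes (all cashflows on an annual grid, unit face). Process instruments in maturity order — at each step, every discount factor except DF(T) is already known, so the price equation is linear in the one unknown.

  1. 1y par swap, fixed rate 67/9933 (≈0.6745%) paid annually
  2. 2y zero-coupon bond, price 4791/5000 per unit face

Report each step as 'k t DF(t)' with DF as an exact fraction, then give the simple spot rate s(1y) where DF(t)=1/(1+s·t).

1 1 9933/10000
2 2 4791/5000
s(1y) = (1/(9933/10000) − 1)/(1) = 67/9933 ≈ 0.6745%

step 1 [1y] swap r/1=67/9933: DF=(1 − 67/9933·(0))/(1+67/9933) = 9933/10000 ≈ 0.993300
step 2 [2y] zero: DF = P = 4791/5000 ≈ 0.958200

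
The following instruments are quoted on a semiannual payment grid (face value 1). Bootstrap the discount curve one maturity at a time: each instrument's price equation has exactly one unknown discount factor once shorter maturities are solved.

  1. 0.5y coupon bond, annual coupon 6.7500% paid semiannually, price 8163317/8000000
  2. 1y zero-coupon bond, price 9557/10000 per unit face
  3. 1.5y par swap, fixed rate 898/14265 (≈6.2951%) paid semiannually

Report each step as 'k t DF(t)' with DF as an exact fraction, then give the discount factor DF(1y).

1 1/2 9871/10000
2 1 9557/10000
3 3/2 4551/5000
DF(1y) = 9557/10000 ≈ 0.955700

step 1 [0.5y] bond c/2=27/800: DF=(8163317/8000000 − 27/800·(0))/(1+27/800) = 9871/10000 ≈ 0.987100
step 2 [1y] zero: DF = P = 9557/10000 ≈ 0.955700
step 3 [1.5y] swap r/2=449/14265: DF=(1 − 449/14265·(0.987100+0.955700))/(1+449/14265) = 4551/5000 ≈ 0.910200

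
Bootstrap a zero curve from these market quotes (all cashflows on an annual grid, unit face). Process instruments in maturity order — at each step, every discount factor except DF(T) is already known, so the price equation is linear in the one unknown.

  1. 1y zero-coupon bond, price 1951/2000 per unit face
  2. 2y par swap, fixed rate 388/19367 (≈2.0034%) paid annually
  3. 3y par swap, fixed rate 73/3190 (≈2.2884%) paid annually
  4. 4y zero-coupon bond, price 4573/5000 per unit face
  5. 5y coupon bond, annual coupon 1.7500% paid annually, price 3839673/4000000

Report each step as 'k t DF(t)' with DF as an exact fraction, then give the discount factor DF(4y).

step 1 [1y] zero: DF = P = 1951/2000 ≈ 0.975500
step 2 [2y] swap r/1=388/19367: DF=(1 − 388/19367·(0.975500))/(1+388/19367) = 2403/2500 ≈ 0.961200
step 3 [3y] swap r/1=73/3190: DF=(1 − 73/3190·(0.975500+0.961200))/(1+73/3190) = 9343/10000 ≈ 0.934300
step 4 [4y] zero: DF = P = 4573/5000 ≈ 0.914600
step 5 [5y] bond c/1=7/400: DF=(3839673/4000000 − 7/400·(0.975500+0.961200+0.934300+0.914600))/(1+7/400) = 8783/10000 ≈ 0.878300

1 1 1951/2000
2 2 2403/2500
3 3 9343/10000
4 4 4573/5000
5 5 8783/10000
DF(4y) = 4573/5000 ≈ 0.914600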